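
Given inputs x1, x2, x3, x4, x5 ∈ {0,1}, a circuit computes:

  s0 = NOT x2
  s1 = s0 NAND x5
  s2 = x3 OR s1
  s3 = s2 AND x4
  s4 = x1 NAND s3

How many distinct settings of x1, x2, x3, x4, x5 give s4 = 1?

s4 = x1 NAND s3 must be 1, so at least one of x1, s3 is 0.
Enumerating the 32 input combinations, 25 give s4 = 1 and 7 give s4 = 0.

25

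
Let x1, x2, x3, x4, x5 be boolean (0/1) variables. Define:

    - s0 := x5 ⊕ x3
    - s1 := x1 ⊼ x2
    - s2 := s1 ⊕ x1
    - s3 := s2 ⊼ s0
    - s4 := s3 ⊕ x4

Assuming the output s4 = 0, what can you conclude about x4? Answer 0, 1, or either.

either

Both values of x4 occur among assignments with s4 = 0:
  x4=0: x1=0, x2=0, x3=0, x4=0, x5=1
  x4=1: x1=0, x2=0, x3=0, x4=1, x5=0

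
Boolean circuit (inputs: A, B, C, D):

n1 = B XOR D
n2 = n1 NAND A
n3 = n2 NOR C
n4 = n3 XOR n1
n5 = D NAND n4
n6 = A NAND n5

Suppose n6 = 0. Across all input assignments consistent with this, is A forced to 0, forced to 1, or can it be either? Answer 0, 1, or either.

1

n6 = A NAND n5 must be 0, so both A = 1 and n5 = 1.
n5 = D NAND n4 must be 1, so at least one of D, n4 is 0.
Every assignment with n6 = 0 has A = 1; there are 7 such assignment(s).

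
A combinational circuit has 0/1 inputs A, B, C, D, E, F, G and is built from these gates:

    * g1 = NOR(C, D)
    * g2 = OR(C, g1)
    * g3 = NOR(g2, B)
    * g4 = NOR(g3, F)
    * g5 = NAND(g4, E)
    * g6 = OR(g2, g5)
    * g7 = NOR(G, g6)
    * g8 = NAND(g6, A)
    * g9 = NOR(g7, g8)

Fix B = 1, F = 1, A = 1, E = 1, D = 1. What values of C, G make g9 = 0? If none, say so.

With B = 1, F = 1, A = 1, E = 1, D = 1 fixed, none of the 4 settings of C, G give g9 = 0.
For example, with C=0, G=0:
g1 = NOR(C, D) = NOR(0, 1) = 0
g2 = OR(C, g1) = OR(0, 0) = 0
g3 = NOR(g2, B) = NOR(0, 1) = 0
g4 = NOR(g3, F) = NOR(0, 1) = 0
g5 = NAND(g4, E) = NAND(0, 1) = 1
g6 = OR(g2, g5) = OR(0, 1) = 1
g7 = NOR(G, g6) = NOR(0, 1) = 0
g8 = NAND(g6, A) = NAND(1, 1) = 0
g9 = NOR(g7, g8) = NOR(0, 0) = 1
giving g9 = 1 ≠ 0.

no solution exists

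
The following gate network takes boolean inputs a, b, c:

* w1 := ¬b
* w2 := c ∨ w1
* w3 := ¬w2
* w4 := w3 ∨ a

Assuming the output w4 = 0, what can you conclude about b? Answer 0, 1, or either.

Both values of b occur among assignments with w4 = 0:
  b=0: a=0, b=0, c=0
  b=1: a=0, b=1, c=1

either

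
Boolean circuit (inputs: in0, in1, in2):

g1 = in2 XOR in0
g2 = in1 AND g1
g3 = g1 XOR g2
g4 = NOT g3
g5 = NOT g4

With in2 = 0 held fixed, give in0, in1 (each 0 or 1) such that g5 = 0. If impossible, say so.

g5 = NOT g4 must be 0, so g4 = 1.
Check with in2 = 0 and in0=0, in1=1:
g1 = in2 XOR in0 = 0 XOR 0 = 0
g2 = in1 AND g1 = 1 AND 0 = 0
g3 = g1 XOR g2 = 0 XOR 0 = 0
g4 = NOT g3 = NOT 0 = 1
g5 = NOT g4 = NOT 1 = 0
So g5 = 0.

in0=0, in1=1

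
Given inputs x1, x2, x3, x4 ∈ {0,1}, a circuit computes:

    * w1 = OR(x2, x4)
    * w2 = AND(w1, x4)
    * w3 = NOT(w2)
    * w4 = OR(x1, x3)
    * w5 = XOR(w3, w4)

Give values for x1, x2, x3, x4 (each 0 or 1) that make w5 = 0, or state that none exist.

w5 = XOR(w3, w4) must be 0, so w3 and w4 are equal.
Check with x1=0, x2=1, x3=1, x4=0:
w1 = OR(x2, x4) = OR(1, 0) = 1
w2 = AND(w1, x4) = AND(1, 0) = 0
w3 = NOT(w2) = NOT 0 = 1
w4 = OR(x1, x3) = OR(0, 1) = 1
w5 = XOR(w3, w4) = XOR(1, 1) = 0
So w5 = 0 as required.

x1=0, x2=1, x3=1, x4=0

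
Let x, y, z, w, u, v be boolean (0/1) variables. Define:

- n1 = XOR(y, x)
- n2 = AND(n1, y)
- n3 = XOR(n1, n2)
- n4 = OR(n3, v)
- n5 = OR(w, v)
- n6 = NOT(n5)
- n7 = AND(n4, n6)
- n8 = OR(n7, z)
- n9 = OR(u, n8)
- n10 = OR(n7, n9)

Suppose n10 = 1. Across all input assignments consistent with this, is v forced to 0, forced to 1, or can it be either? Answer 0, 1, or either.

Both values of v occur among assignments with n10 = 1:
  v=0: x=0, y=0, z=0, w=0, u=1, v=0
  v=1: x=0, y=0, z=0, w=0, u=1, v=1

either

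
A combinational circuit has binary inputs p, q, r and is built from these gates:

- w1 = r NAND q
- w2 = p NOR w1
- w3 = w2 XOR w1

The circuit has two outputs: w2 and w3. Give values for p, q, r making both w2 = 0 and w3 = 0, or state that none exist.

p=1, q=1, r=1

Check with p=1, q=1, r=1:
w1 = r NAND q = 1 NAND 1 = 0
w2 = p NOR w1 = 1 NOR 0 = 0
w3 = w2 XOR w1 = 0 XOR 0 = 0
So w2 = 0 and w3 = 0.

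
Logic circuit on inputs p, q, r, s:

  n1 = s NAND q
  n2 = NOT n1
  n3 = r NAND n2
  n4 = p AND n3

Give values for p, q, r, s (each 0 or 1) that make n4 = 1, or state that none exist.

p=1 q=0 r=0 s=0

Check with p=1 q=0 r=0 s=0:
n1 = s NAND q = 0 NAND 0 = 1
n2 = NOT n1 = NOT 1 = 0
n3 = r NAND n2 = 0 NAND 0 = 1
n4 = p AND n3 = 1 AND 1 = 1
So n4 = 1 as required.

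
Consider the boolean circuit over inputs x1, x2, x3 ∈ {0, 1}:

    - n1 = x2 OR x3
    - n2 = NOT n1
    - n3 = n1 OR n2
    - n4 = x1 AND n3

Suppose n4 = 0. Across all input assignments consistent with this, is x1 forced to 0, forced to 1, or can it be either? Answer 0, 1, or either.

0

n4 = x1 AND n3 must be 0, so at least one of x1, n3 is 0.
Every assignment with n4 = 0 has x1 = 0; there are 4 such assignment(s).
  x1=0, x2=0, x3=0
  x1=0, x2=0, x3=1
  x1=0, x2=1, x3=0
  x1=0, x2=1, x3=1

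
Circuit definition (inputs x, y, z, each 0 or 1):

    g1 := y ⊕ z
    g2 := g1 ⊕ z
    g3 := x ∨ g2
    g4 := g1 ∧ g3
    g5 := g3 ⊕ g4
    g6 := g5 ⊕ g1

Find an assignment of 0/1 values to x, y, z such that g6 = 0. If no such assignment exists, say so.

g6 = g5 ⊕ g1 must be 0, so g5 and g1 are equal.
Check with x=0, y=0, z=0:
g1 = y ⊕ z = 0 ⊕ 0 = 0
g2 = g1 ⊕ z = 0 ⊕ 0 = 0
g3 = x ∨ g2 = 0 ∨ 0 = 0
g4 = g1 ∧ g3 = 0 ∧ 0 = 0
g5 = g3 ⊕ g4 = 0 ⊕ 0 = 0
g6 = g5 ⊕ g1 = 0 ⊕ 0 = 0
So g6 = 0 as required.

x=0, y=0, z=0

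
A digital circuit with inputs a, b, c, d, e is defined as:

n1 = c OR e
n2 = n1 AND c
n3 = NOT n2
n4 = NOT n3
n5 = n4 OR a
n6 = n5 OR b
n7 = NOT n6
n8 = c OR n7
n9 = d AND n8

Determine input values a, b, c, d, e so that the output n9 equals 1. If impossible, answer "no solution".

Check with a=0, b=0, c=1, d=1, e=1:
n1 = c OR e = 1 OR 1 = 1
n2 = n1 AND c = 1 AND 1 = 1
n3 = NOT n2 = NOT 1 = 0
n4 = NOT n3 = NOT 0 = 1
n5 = n4 OR a = 1 OR 0 = 1
n6 = n5 OR b = 1 OR 0 = 1
n7 = NOT n6 = NOT 1 = 0
n8 = c OR n7 = 1 OR 0 = 1
n9 = d AND n8 = 1 AND 1 = 1
So n9 = 1 as required.

a=0, b=0, c=1, d=1, e=1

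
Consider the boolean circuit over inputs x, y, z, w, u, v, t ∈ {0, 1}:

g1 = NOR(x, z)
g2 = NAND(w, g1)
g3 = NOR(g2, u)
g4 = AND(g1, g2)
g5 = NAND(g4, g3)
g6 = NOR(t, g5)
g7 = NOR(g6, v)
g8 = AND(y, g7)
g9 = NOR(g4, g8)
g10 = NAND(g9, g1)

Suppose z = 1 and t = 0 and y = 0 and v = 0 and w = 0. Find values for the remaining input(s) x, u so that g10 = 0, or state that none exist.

With z = 1 and t = 0 and y = 0 and v = 0 and w = 0 fixed, none of the 4 settings of x, u give g10 = 0.
For example, with x=1, u=1:
g1 = NOR(x, z) = NOR(1, 1) = 0
g2 = NAND(w, g1) = NAND(0, 0) = 1
g3 = NOR(g2, u) = NOR(1, 1) = 0
g4 = AND(g1, g2) = AND(0, 1) = 0
g5 = NAND(g4, g3) = NAND(0, 0) = 1
g6 = NOR(t, g5) = NOR(0, 1) = 0
g7 = NOR(g6, v) = NOR(0, 0) = 1
g8 = AND(y, g7) = AND(0, 1) = 0
g9 = NOR(g4, g8) = NOR(0, 0) = 1
g10 = NAND(g9, g1) = NAND(1, 0) = 1
giving g10 = 1 ≠ 0.

no solution exists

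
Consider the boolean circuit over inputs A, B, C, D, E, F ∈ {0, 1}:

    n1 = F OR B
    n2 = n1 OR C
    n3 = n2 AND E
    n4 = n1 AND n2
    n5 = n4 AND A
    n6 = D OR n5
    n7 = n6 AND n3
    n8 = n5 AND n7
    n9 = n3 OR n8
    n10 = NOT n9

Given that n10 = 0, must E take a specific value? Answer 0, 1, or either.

n10 = NOT n9 must be 0, so n9 = 1.
n9 = n3 OR n8 must be 1, so at least one of n3, n8 is 1.
Every assignment with n10 = 0 has E = 1; there are 28 such assignment(s).

1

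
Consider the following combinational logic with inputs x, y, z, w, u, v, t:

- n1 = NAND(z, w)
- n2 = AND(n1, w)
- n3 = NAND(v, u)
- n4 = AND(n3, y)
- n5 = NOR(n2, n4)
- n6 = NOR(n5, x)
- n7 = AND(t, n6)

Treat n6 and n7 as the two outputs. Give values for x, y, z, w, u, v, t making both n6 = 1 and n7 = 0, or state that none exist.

x=0, y=1, z=1, w=1, u=1, v=0, t=0

Check with x=0, y=1, z=1, w=1, u=1, v=0, t=0:
n1 = NAND(z, w) = NAND(1, 1) = 0
n2 = AND(n1, w) = AND(0, 1) = 0
n3 = NAND(v, u) = NAND(0, 1) = 1
n4 = AND(n3, y) = AND(1, 1) = 1
n5 = NOR(n2, n4) = NOR(0, 1) = 0
n6 = NOR(n5, x) = NOR(0, 0) = 1
n7 = AND(t, n6) = AND(0, 1) = 0
So n6 = 1 and n7 = 0.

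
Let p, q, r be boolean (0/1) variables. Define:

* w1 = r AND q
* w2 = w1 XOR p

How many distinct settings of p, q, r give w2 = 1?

w2 = w1 XOR p must be 1, so w1 and p differ.
Satisfying assignments:
  p=0, q=1, r=1
  p=1, q=0, r=0
  p=1, q=0, r=1
  p=1, q=1, r=0

4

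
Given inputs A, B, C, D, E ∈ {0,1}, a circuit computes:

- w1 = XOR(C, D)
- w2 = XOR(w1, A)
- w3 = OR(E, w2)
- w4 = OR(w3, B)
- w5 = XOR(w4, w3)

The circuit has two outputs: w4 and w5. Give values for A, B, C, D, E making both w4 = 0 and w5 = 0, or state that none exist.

Check with A=1, B=0, C=0, D=1, E=0:
w1 = XOR(C, D) = XOR(0, 1) = 1
w2 = XOR(w1, A) = XOR(1, 1) = 0
w3 = OR(E, w2) = OR(0, 0) = 0
w4 = OR(w3, B) = OR(0, 0) = 0
w5 = XOR(w4, w3) = XOR(0, 0) = 0
So w4 = 0 and w5 = 0.

A=1, B=0, C=0, D=1, E=0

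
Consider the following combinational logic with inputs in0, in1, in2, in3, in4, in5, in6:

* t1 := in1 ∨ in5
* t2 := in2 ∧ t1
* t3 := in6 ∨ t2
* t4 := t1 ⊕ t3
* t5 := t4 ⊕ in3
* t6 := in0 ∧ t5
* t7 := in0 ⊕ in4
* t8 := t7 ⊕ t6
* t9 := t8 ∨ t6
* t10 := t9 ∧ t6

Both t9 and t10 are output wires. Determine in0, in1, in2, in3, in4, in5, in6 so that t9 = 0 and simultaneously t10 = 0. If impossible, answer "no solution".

Check with in0=1 in1=0 in2=0 in3=0 in4=1 in5=0 in6=0:
t1 = in1 ∨ in5 = 0 ∨ 0 = 0
t2 = in2 ∧ t1 = 0 ∧ 0 = 0
t3 = in6 ∨ t2 = 0 ∨ 0 = 0
t4 = t1 ⊕ t3 = 0 ⊕ 0 = 0
t5 = t4 ⊕ in3 = 0 ⊕ 0 = 0
t6 = in0 ∧ t5 = 1 ∧ 0 = 0
t7 = in0 ⊕ in4 = 1 ⊕ 1 = 0
t8 = t7 ⊕ t6 = 0 ⊕ 0 = 0
t9 = t8 ∨ t6 = 0 ∨ 0 = 0
t10 = t9 ∧ t6 = 0 ∧ 0 = 0
So t9 = 0 and t10 = 0.

in0=1 in1=0 in2=0 in3=0 in4=1 in5=0 in6=0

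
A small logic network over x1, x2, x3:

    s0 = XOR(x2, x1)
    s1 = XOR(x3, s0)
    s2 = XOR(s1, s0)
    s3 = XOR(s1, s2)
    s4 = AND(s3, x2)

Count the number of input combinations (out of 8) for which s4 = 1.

2

s4 = AND(s3, x2) must be 1, so both s3 = 1 and x2 = 1.
Satisfying assignments:
  x1=0, x2=1, x3=0
  x1=0, x2=1, x3=1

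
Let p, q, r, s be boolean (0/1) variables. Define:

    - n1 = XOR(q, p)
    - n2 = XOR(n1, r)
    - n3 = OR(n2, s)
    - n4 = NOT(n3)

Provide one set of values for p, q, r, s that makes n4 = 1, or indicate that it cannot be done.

p=0, q=0, r=0, s=0

n4 = NOT(n3) must be 1, so n3 = 0.
n3 = OR(n2, s) must be 0, so both n2 = 0 and s = 0.
n2 = XOR(n1, r) must be 0, so n1 and r are equal.
Check with p=0, q=0, r=0, s=0:
n1 = XOR(q, p) = XOR(0, 0) = 0
n2 = XOR(n1, r) = XOR(0, 0) = 0
n3 = OR(n2, s) = OR(0, 0) = 0
n4 = NOT(n3) = NOT 0 = 1
So n4 = 1 as required.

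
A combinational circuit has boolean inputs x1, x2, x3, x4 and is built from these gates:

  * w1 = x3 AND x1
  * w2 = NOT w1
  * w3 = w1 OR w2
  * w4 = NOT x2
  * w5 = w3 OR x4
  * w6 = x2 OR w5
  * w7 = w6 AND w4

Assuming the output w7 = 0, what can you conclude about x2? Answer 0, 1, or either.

1

w7 = w6 AND w4 must be 0, so at least one of w6, w4 is 0.
Every assignment with w7 = 0 has x2 = 1; there are 8 such assignment(s).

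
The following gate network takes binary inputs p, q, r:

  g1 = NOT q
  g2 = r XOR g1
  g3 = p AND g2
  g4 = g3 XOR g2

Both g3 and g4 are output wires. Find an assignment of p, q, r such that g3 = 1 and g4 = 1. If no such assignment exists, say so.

no solution exists

Across all 8 input combinations, none give both g3 = 1 and g4 = 1.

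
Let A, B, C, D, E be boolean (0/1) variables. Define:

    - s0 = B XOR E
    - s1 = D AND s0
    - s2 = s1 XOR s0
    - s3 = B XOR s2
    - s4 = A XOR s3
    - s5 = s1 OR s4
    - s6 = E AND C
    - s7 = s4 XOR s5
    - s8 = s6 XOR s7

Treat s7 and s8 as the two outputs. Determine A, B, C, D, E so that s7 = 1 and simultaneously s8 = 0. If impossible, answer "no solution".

Check with A=0, B=0, C=1, D=1, E=1:
s0 = B XOR E = 0 XOR 1 = 1
s1 = D AND s0 = 1 AND 1 = 1
s2 = s1 XOR s0 = 1 XOR 1 = 0
s3 = B XOR s2 = 0 XOR 0 = 0
s4 = A XOR s3 = 0 XOR 0 = 0
s5 = s1 OR s4 = 1 OR 0 = 1
s6 = E AND C = 1 AND 1 = 1
s7 = s4 XOR s5 = 0 XOR 1 = 1
s8 = s6 XOR s7 = 1 XOR 1 = 0
So s7 = 1 and s8 = 0.

A=0, B=0, C=1, D=1, E=1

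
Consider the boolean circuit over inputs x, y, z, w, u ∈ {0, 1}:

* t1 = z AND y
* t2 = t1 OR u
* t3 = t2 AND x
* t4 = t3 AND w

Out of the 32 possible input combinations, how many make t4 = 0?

27

t4 = t3 AND w must be 0, so at least one of t3, w is 0.
Enumerating the 32 input combinations, 27 give t4 = 0 and 5 give t4 = 1.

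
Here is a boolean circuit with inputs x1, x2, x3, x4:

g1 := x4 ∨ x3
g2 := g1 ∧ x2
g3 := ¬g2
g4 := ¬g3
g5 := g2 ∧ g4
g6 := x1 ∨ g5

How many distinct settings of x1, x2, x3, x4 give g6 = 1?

11

g6 = x1 ∨ g5 must be 1, so at least one of x1, g5 is 1.
Enumerating the 16 input combinations, 11 give g6 = 1 and 5 give g6 = 0.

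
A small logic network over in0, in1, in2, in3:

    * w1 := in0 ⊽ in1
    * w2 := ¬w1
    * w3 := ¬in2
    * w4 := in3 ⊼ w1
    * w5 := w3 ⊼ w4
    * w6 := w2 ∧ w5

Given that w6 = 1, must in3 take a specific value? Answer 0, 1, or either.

either

Both values of in3 occur among assignments with w6 = 1:
  in3=0: in0=0, in1=1, in2=1, in3=0
  in3=1: in0=0, in1=1, in2=1, in3=1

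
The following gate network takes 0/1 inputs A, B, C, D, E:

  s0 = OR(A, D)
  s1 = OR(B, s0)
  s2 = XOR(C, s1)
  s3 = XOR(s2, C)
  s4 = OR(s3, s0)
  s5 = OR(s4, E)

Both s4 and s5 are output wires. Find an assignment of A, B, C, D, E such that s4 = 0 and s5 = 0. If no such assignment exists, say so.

A=0, B=0, C=0, D=0, E=0

Check with A=0, B=0, C=0, D=0, E=0:
s0 = OR(A, D) = OR(0, 0) = 0
s1 = OR(B, s0) = OR(0, 0) = 0
s2 = XOR(C, s1) = XOR(0, 0) = 0
s3 = XOR(s2, C) = XOR(0, 0) = 0
s4 = OR(s3, s0) = OR(0, 0) = 0
s5 = OR(s4, E) = OR(0, 0) = 0
So s4 = 0 and s5 = 0.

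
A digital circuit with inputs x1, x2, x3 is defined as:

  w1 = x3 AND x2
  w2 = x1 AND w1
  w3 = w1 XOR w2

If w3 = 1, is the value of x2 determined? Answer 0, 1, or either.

w3 = w1 XOR w2 must be 1, so w1 and w2 differ.
Every assignment with w3 = 1 has x2 = 1; there are 1 such assignment(s).
  x1=0, x2=1, x3=1

1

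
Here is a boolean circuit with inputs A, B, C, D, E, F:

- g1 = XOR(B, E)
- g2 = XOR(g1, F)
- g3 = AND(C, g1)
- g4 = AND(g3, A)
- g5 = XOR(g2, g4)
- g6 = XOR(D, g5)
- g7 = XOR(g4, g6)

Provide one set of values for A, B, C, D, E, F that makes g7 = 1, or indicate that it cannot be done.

A=0, B=0, C=0, D=1, E=0, F=0

g7 = XOR(g4, g6) must be 1, so g4 and g6 differ.
Check with A=0, B=0, C=0, D=1, E=0, F=0:
g1 = XOR(B, E) = XOR(0, 0) = 0
g2 = XOR(g1, F) = XOR(0, 0) = 0
g3 = AND(C, g1) = AND(0, 0) = 0
g4 = AND(g3, A) = AND(0, 0) = 0
g5 = XOR(g2, g4) = XOR(0, 0) = 0
g6 = XOR(D, g5) = XOR(1, 0) = 1
g7 = XOR(g4, g6) = XOR(0, 1) = 1
So g7 = 1 as required.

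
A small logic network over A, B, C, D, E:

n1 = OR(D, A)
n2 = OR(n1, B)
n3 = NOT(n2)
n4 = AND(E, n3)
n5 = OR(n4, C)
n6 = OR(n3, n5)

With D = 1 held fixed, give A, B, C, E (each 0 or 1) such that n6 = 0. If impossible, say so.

n6 = OR(n3, n5) must be 0, so both n3 = 0 and n5 = 0.
Check with D = 1 and A=0, B=0, C=0, E=1:
n1 = OR(D, A) = OR(1, 0) = 1
n2 = OR(n1, B) = OR(1, 0) = 1
n3 = NOT(n2) = NOT 1 = 0
n4 = AND(E, n3) = AND(1, 0) = 0
n5 = OR(n4, C) = OR(0, 0) = 0
n6 = OR(n3, n5) = OR(0, 0) = 0
So n6 = 0.

A=0, B=0, C=0, E=1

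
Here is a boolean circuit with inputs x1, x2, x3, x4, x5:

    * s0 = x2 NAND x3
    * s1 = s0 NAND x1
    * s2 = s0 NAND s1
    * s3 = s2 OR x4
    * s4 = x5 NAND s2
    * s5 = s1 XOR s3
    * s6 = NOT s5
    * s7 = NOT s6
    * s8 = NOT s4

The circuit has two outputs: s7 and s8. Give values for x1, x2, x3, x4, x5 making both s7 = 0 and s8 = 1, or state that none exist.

x1=0 x2=1 x3=1 x4=0 x5=1

Check with x1=0 x2=1 x3=1 x4=0 x5=1:
s0 = x2 NAND x3 = 1 NAND 1 = 0
s1 = s0 NAND x1 = 0 NAND 0 = 1
s2 = s0 NAND s1 = 0 NAND 1 = 1
s3 = s2 OR x4 = 1 OR 0 = 1
s4 = x5 NAND s2 = 1 NAND 1 = 0
s5 = s1 XOR s3 = 1 XOR 1 = 0
s6 = NOT s5 = NOT 0 = 1
s7 = NOT s6 = NOT 1 = 0
s8 = NOT s4 = NOT 0 = 1
So s7 = 0 and s8 = 1.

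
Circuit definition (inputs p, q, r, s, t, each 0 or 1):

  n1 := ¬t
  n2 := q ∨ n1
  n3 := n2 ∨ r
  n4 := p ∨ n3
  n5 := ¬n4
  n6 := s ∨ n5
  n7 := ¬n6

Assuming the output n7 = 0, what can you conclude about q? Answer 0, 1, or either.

Both values of q occur among assignments with n7 = 0:
  q=0: p=0, q=0, r=0, s=0, t=1
  q=1: p=0, q=1, r=0, s=1, t=0

either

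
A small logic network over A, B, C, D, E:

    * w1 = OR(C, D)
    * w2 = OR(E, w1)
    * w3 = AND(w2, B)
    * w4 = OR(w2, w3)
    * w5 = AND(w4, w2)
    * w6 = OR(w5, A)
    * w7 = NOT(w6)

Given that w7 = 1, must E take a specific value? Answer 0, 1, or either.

w7 = NOT(w6) must be 1, so w6 = 0.
w6 = OR(w5, A) must be 0, so both w5 = 0 and A = 0.
w5 = AND(w4, w2) must be 0, so at least one of w4, w2 is 0.
Every assignment with w7 = 1 has E = 0; there are 2 such assignment(s).
  A=0, B=0, C=0, D=0, E=0
  A=0, B=1, C=0, D=0, E=0

0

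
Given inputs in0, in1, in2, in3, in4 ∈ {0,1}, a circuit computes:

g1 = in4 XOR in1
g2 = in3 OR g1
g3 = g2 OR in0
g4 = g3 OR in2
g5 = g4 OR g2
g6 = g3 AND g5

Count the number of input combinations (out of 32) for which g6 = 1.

g6 = g3 AND g5 must be 1, so both g3 = 1 and g5 = 1.
Enumerating the 32 input combinations, 28 give g6 = 1 and 4 give g6 = 0.

28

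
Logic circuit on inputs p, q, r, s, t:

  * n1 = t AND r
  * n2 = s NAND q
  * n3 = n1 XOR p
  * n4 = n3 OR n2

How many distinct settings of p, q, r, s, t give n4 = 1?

n4 = n3 OR n2 must be 1, so at least one of n3, n2 is 1.
Enumerating the 32 input combinations, 28 give n4 = 1 and 4 give n4 = 0.

28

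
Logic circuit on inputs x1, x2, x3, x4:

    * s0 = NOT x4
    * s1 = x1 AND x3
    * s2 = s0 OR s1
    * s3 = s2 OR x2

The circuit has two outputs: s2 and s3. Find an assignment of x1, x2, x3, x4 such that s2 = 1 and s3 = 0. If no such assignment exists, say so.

no solution exists

Across all 16 input combinations, none give both s2 = 1 and s3 = 0.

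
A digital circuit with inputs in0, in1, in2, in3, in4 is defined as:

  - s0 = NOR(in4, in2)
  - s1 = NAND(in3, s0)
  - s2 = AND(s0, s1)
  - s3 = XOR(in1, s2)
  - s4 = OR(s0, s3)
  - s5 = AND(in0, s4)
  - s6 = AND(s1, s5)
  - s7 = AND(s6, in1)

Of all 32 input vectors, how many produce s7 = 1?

s7 = AND(s6, in1) must be 1, so both s6 = 1 and in1 = 1.
Enumerating the 32 input combinations, 7 give s7 = 1 and 25 give s7 = 0.

7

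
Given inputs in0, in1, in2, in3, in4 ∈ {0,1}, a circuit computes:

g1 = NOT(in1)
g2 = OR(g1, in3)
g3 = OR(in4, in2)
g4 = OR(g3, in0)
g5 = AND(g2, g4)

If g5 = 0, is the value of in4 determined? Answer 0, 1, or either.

Both values of in4 occur among assignments with g5 = 0:
  in4=0: in0=0, in1=0, in2=0, in3=0, in4=0
  in4=1: in0=0, in1=1, in2=0, in3=0, in4=1

either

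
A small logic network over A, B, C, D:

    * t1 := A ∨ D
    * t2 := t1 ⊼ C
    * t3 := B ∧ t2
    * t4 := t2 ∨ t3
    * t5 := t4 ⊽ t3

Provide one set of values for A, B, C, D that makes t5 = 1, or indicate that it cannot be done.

t5 = t4 ⊽ t3 must be 1, so both t4 = 0 and t3 = 0.
Check with A=1, B=1, C=1, D=1:
t1 = A ∨ D = 1 ∨ 1 = 1
t2 = t1 ⊼ C = 1 ⊼ 1 = 0
t3 = B ∧ t2 = 1 ∧ 0 = 0
t4 = t2 ∨ t3 = 0 ∨ 0 = 0
t5 = t4 ⊽ t3 = 0 ⊽ 0 = 1
So t5 = 1 as required.

A=1, B=1, C=1, D=1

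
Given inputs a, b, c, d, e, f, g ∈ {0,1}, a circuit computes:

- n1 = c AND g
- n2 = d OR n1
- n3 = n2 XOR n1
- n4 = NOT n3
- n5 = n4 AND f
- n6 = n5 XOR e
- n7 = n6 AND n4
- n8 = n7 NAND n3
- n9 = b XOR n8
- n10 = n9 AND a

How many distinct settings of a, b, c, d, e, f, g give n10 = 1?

32

n10 = n9 AND a must be 1, so both n9 = 1 and a = 1.
n9 = b XOR n8 must be 1, so b and n8 differ.
Enumerating the 128 input combinations, 32 give n10 = 1 and 96 give n10 = 0.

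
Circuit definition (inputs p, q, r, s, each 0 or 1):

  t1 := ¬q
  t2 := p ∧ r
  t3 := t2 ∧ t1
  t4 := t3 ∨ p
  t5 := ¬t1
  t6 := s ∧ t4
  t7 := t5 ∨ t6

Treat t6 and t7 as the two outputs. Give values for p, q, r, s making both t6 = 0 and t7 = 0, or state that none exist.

Check with p=0, q=0, r=0, s=1:
t1 = ¬q = ¬0 = 1
t2 = p ∧ r = 0 ∧ 0 = 0
t3 = t2 ∧ t1 = 0 ∧ 1 = 0
t4 = t3 ∨ p = 0 ∨ 0 = 0
t5 = ¬t1 = ¬1 = 0
t6 = s ∧ t4 = 1 ∧ 0 = 0
t7 = t5 ∨ t6 = 0 ∨ 0 = 0
So t6 = 0 and t7 = 0.

p=0, q=0, r=0, s=1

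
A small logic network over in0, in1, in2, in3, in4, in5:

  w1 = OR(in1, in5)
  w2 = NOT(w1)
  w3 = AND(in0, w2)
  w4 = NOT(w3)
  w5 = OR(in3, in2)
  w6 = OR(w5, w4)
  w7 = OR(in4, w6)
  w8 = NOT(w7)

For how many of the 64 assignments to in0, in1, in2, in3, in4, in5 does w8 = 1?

1

w8 = NOT(w7) must be 1, so w7 = 0.
Satisfying assignments:
  in0=1, in1=0, in2=0, in3=0, in4=0, in5=0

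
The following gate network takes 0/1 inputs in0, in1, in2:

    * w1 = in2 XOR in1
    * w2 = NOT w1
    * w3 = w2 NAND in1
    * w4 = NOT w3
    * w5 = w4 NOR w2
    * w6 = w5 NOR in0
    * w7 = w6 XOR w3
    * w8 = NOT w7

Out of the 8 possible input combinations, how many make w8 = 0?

w8 = NOT w7 must be 0, so w7 = 1.
w7 = w6 XOR w3 must be 1, so w6 and w3 differ.
Satisfying assignments:
  in0=0, in1=0, in2=1
  in0=0, in1=1, in2=0
  in0=0, in1=1, in2=1
  in0=1, in1=0, in2=0
  in0=1, in1=0, in2=1
  in0=1, in1=1, in2=0

6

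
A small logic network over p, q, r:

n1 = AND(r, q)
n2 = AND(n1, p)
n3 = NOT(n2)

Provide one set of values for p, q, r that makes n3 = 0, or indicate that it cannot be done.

n3 = NOT(n2) must be 0, so n2 = 1.
n2 = AND(n1, p) must be 1, so both n1 = 1 and p = 1.
Check with p=1 q=1 r=1:
n1 = AND(r, q) = AND(1, 1) = 1
n2 = AND(n1, p) = AND(1, 1) = 1
n3 = NOT(n2) = NOT 1 = 0
So n3 = 0 as required.

p=1 q=1 r=1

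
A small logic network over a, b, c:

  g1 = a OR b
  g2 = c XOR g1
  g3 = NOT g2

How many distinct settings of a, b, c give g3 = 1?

4

g3 = NOT g2 must be 1, so g2 = 0.
g2 = c XOR g1 must be 0, so c and g1 are equal.
Satisfying assignments:
  a=0, b=0, c=0
  a=0, b=1, c=1
  a=1, b=0, c=1
  a=1, b=1, c=1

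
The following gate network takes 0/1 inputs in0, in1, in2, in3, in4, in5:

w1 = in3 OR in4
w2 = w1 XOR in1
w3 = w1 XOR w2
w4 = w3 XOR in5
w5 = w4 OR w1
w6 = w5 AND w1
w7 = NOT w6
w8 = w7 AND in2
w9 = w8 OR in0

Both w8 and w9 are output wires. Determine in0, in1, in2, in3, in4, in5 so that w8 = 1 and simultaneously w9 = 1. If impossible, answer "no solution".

in0=0, in1=1, in2=1, in3=0, in4=0, in5=1

Check with in0=0, in1=1, in2=1, in3=0, in4=0, in5=1:
w1 = in3 OR in4 = 0 OR 0 = 0
w2 = w1 XOR in1 = 0 XOR 1 = 1
w3 = w1 XOR w2 = 0 XOR 1 = 1
w4 = w3 XOR in5 = 1 XOR 1 = 0
w5 = w4 OR w1 = 0 OR 0 = 0
w6 = w5 AND w1 = 0 AND 0 = 0
w7 = NOT w6 = NOT 0 = 1
w8 = w7 AND in2 = 1 AND 1 = 1
w9 = w8 OR in0 = 1 OR 0 = 1
So w8 = 1 and w9 = 1.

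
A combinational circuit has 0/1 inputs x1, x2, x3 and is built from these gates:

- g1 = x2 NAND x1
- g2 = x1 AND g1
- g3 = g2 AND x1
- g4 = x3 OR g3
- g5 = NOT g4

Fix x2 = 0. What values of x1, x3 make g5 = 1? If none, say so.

Check with x2 = 0 and x1=0, x3=0:
g1 = x2 NAND x1 = 0 NAND 0 = 1
g2 = x1 AND g1 = 0 AND 1 = 0
g3 = g2 AND x1 = 0 AND 0 = 0
g4 = x3 OR g3 = 0 OR 0 = 0
g5 = NOT g4 = NOT 0 = 1
So g5 = 1.

x1=0 x3=0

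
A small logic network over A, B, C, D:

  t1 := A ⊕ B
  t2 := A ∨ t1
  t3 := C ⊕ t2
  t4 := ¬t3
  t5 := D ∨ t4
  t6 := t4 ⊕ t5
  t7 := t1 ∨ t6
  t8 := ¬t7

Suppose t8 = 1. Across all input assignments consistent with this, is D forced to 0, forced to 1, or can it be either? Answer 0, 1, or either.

either

Both values of D occur among assignments with t8 = 1:
  D=0: A=0, B=0, C=0, D=0
  D=1: A=0, B=0, C=0, D=1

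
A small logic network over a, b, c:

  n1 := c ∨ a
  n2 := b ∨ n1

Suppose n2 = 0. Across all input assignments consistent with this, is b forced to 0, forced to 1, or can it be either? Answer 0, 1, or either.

n2 = b ∨ n1 must be 0, so both b = 0 and n1 = 0.
n1 = c ∨ a must be 0, so both c = 0 and a = 0.
Every assignment with n2 = 0 has b = 0; there are 1 such assignment(s).
  a=0, b=0, c=0

0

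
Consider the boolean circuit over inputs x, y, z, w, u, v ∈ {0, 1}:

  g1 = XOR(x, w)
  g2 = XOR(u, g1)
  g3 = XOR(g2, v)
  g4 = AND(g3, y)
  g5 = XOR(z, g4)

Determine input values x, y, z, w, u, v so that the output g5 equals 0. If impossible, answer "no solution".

x=0, y=0, z=0, w=0, u=1, v=0

Check with x=0, y=0, z=0, w=0, u=1, v=0:
g1 = XOR(x, w) = XOR(0, 0) = 0
g2 = XOR(u, g1) = XOR(1, 0) = 1
g3 = XOR(g2, v) = XOR(1, 0) = 1
g4 = AND(g3, y) = AND(1, 0) = 0
g5 = XOR(z, g4) = XOR(0, 0) = 0
So g5 = 0 as required.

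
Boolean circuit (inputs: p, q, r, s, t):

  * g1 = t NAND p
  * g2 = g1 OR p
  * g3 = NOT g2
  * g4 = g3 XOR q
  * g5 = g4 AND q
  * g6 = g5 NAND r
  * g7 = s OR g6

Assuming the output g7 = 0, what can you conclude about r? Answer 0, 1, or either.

1

g7 = s OR g6 must be 0, so both s = 0 and g6 = 0.
Every assignment with g7 = 0 has r = 1; there are 4 such assignment(s).
  p=0, q=1, r=1, s=0, t=0
  p=0, q=1, r=1, s=0, t=1
  p=1, q=1, r=1, s=0, t=0
  p=1, q=1, r=1, s=0, t=1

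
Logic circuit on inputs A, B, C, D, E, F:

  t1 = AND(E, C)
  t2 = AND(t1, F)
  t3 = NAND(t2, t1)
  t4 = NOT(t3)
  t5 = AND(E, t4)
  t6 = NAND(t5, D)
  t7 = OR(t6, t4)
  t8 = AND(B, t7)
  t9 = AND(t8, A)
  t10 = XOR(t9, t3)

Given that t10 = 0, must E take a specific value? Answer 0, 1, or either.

Both values of E occur among assignments with t10 = 0:
  E=0: A=1, B=1, C=0, D=0, E=0, F=0
  E=1: A=0, B=0, C=1, D=0, E=1, F=1

either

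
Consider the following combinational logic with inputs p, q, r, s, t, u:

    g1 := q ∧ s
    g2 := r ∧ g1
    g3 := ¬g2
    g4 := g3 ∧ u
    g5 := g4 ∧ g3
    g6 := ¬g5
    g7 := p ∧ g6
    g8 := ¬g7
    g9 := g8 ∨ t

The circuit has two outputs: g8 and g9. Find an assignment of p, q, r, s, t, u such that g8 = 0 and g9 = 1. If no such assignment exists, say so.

p=1, q=0, r=0, s=0, t=1, u=0

Check with p=1, q=0, r=0, s=0, t=1, u=0:
g1 = q ∧ s = 0 ∧ 0 = 0
g2 = r ∧ g1 = 0 ∧ 0 = 0
g3 = ¬g2 = ¬0 = 1
g4 = g3 ∧ u = 1 ∧ 0 = 0
g5 = g4 ∧ g3 = 0 ∧ 1 = 0
g6 = ¬g5 = ¬0 = 1
g7 = p ∧ g6 = 1 ∧ 1 = 1
g8 = ¬g7 = ¬1 = 0
g9 = g8 ∨ t = 0 ∨ 1 = 1
So g8 = 0 and g9 = 1.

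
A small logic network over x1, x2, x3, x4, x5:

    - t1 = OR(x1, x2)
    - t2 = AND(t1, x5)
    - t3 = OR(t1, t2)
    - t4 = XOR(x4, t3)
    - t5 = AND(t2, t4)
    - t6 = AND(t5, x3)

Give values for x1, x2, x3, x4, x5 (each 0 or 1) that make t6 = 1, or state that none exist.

Check with x1=1 x2=1 x3=1 x4=0 x5=1:
t1 = OR(x1, x2) = OR(1, 1) = 1
t2 = AND(t1, x5) = AND(1, 1) = 1
t3 = OR(t1, t2) = OR(1, 1) = 1
t4 = XOR(x4, t3) = XOR(0, 1) = 1
t5 = AND(t2, t4) = AND(1, 1) = 1
t6 = AND(t5, x3) = AND(1, 1) = 1
So t6 = 1 as required.

x1=1 x2=1 x3=1 x4=0 x5=1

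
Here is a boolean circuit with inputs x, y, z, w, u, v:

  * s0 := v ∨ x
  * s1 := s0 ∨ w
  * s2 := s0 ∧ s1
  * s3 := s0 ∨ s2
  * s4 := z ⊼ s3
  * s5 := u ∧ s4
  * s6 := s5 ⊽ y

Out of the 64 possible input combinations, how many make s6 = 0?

42

s6 = s5 ⊽ y must be 0, so at least one of s5, y is 1.
Enumerating the 64 input combinations, 42 give s6 = 0 and 22 give s6 = 1.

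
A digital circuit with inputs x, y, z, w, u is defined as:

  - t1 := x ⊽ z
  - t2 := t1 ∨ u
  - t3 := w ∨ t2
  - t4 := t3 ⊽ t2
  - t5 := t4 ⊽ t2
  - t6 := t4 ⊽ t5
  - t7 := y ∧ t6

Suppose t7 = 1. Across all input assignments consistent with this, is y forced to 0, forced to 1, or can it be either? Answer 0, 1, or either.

t7 = y ∧ t6 must be 1, so both y = 1 and t6 = 1.
Every assignment with t7 = 1 has y = 1; there are 10 such assignment(s).

1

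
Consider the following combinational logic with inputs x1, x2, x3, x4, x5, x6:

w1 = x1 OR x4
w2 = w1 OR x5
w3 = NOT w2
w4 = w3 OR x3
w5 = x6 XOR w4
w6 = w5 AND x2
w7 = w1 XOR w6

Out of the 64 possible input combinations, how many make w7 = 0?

w7 = w1 XOR w6 must be 0, so w1 and w6 are equal.
Enumerating the 64 input combinations, 24 give w7 = 0 and 40 give w7 = 1.

24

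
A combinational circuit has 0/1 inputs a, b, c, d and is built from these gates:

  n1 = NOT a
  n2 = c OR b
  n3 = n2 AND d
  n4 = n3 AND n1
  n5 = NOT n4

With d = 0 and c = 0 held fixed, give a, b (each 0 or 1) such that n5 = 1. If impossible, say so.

a=0, b=1

n5 = NOT n4 must be 1, so n4 = 0.
n4 = n3 AND n1 must be 0, so at least one of n3, n1 is 0.
Check with d = 0 and c = 0 and a=0, b=1:
n1 = NOT a = NOT 0 = 1
n2 = c OR b = 0 OR 1 = 1
n3 = n2 AND d = 1 AND 0 = 0
n4 = n3 AND n1 = 0 AND 1 = 0
n5 = NOT n4 = NOT 0 = 1
So n5 = 1.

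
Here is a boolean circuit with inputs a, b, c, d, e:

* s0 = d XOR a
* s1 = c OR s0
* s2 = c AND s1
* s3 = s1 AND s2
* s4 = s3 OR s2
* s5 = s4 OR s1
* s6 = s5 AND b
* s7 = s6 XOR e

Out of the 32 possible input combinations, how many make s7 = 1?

16

s7 = s6 XOR e must be 1, so s6 and e differ.
Enumerating the 32 input combinations, 16 give s7 = 1 and 16 give s7 = 0.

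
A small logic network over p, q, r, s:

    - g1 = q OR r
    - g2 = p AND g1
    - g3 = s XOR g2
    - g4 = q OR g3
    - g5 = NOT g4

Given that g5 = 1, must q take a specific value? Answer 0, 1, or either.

0

g5 = NOT g4 must be 1, so g4 = 0.
Every assignment with g5 = 1 has q = 0; there are 4 such assignment(s).
  p=0, q=0, r=0, s=0
  p=0, q=0, r=1, s=0
  p=1, q=0, r=0, s=0
  p=1, q=0, r=1, s=1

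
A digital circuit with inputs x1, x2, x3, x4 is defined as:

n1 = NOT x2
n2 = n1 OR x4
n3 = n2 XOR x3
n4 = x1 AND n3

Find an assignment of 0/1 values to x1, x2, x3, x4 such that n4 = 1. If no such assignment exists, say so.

Check with x1=1, x2=1, x3=1, x4=0:
n1 = NOT x2 = NOT 1 = 0
n2 = n1 OR x4 = 0 OR 0 = 0
n3 = n2 XOR x3 = 0 XOR 1 = 1
n4 = x1 AND n3 = 1 AND 1 = 1
So n4 = 1 as required.

x1=1, x2=1, x3=1, x4=0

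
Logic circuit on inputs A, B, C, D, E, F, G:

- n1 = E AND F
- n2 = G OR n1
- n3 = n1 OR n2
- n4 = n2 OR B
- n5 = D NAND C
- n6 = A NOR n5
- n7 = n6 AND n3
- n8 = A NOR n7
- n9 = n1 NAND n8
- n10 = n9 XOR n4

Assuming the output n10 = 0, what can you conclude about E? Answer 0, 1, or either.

either

Both values of E occur among assignments with n10 = 0:
  E=0: A=0, B=0, C=0, D=0, E=0, F=0, G=1
  E=1: A=0, B=0, C=0, D=0, E=1, F=0, G=1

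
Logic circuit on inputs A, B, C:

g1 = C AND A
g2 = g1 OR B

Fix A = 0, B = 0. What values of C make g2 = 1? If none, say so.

no solution exists

With A = 0, B = 0 fixed, none of the 2 settings of C give g2 = 1.
For example, with C=1:
g1 = C AND A = 1 AND 0 = 0
g2 = g1 OR B = 0 OR 0 = 0
giving g2 = 0 ≠ 1.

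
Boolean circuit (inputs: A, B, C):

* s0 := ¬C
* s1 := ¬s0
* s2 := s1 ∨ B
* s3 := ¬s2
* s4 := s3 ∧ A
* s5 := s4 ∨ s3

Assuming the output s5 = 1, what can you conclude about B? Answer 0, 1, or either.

0

s5 = s4 ∨ s3 must be 1, so at least one of s4, s3 is 1.
Every assignment with s5 = 1 has B = 0; there are 2 such assignment(s).
  A=0, B=0, C=0
  A=1, B=0, C=0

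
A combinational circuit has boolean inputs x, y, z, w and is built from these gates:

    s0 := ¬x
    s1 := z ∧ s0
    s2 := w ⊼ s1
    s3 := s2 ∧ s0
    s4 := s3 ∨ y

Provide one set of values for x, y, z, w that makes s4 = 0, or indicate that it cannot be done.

x=1, y=0, z=1, w=1

Check with x=1, y=0, z=1, w=1:
s0 = ¬x = ¬1 = 0
s1 = z ∧ s0 = 1 ∧ 0 = 0
s2 = w ⊼ s1 = 1 ⊼ 0 = 1
s3 = s2 ∧ s0 = 1 ∧ 0 = 0
s4 = s3 ∨ y = 0 ∨ 0 = 0
So s4 = 0 as required.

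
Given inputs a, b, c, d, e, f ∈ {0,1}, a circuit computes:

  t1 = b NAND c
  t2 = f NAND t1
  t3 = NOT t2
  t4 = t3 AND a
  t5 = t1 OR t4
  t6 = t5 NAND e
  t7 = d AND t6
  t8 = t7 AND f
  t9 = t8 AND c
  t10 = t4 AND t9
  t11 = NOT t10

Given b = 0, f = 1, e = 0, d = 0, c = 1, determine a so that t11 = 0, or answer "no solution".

With b = 0, f = 1, e = 0, d = 0, c = 1 fixed, none of the 2 settings of a give t11 = 0.
For example, with a=1:
t1 = b NAND c = 0 NAND 1 = 1
t2 = f NAND t1 = 1 NAND 1 = 0
t3 = NOT t2 = NOT 0 = 1
t4 = t3 AND a = 1 AND 1 = 1
t5 = t1 OR t4 = 1 OR 1 = 1
t6 = t5 NAND e = 1 NAND 0 = 1
t7 = d AND t6 = 0 AND 1 = 0
t8 = t7 AND f = 0 AND 1 = 0
t9 = t8 AND c = 0 AND 1 = 0
t10 = t4 AND t9 = 1 AND 0 = 0
t11 = NOT t10 = NOT 0 = 1
giving t11 = 1 ≠ 0.

no solution exists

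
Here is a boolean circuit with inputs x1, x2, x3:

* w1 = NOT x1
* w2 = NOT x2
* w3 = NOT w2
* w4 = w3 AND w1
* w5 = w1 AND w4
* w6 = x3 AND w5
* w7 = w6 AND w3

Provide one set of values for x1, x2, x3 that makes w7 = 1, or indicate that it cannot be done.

x1=0 x2=1 x3=1

w7 = w6 AND w3 must be 1, so both w6 = 1 and w3 = 1.
Check with x1=0 x2=1 x3=1:
w1 = NOT x1 = NOT 0 = 1
w2 = NOT x2 = NOT 1 = 0
w3 = NOT w2 = NOT 0 = 1
w4 = w3 AND w1 = 1 AND 1 = 1
w5 = w1 AND w4 = 1 AND 1 = 1
w6 = x3 AND w5 = 1 AND 1 = 1
w7 = w6 AND w3 = 1 AND 1 = 1
So w7 = 1 as required.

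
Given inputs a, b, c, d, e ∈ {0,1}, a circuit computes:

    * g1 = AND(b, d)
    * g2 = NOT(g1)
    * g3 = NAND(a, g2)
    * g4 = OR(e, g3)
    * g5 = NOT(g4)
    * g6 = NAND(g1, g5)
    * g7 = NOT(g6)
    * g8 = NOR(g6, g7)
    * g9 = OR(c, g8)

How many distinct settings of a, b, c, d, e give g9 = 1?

g9 = OR(c, g8) must be 1, so at least one of c, g8 is 1.
Enumerating the 32 input combinations, 16 give g9 = 1 and 16 give g9 = 0.

16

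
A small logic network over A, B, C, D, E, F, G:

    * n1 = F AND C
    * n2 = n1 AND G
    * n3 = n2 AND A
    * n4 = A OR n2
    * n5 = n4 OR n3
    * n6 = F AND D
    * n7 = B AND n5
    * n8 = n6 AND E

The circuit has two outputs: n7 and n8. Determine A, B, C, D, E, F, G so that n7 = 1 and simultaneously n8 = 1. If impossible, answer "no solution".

A=1, B=1, C=0, D=1, E=1, F=1, G=0

Check with A=1, B=1, C=0, D=1, E=1, F=1, G=0:
n1 = F AND C = 1 AND 0 = 0
n2 = n1 AND G = 0 AND 0 = 0
n3 = n2 AND A = 0 AND 1 = 0
n4 = A OR n2 = 1 OR 0 = 1
n5 = n4 OR n3 = 1 OR 0 = 1
n6 = F AND D = 1 AND 1 = 1
n7 = B AND n5 = 1 AND 1 = 1
n8 = n6 AND E = 1 AND 1 = 1
So n7 = 1 and n8 = 1.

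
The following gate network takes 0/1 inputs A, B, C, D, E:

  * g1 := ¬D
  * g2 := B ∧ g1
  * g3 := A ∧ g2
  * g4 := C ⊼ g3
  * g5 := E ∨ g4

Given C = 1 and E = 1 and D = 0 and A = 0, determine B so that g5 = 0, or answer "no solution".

With C = 1 and E = 1 and D = 0 and A = 0 fixed, none of the 2 settings of B give g5 = 0.
For example, with B=0:
g1 = ¬D = ¬0 = 1
g2 = B ∧ g1 = 0 ∧ 1 = 0
g3 = A ∧ g2 = 0 ∧ 0 = 0
g4 = C ⊼ g3 = 1 ⊼ 0 = 1
g5 = E ∨ g4 = 1 ∨ 1 = 1
giving g5 = 1 ≠ 0.

no solution exists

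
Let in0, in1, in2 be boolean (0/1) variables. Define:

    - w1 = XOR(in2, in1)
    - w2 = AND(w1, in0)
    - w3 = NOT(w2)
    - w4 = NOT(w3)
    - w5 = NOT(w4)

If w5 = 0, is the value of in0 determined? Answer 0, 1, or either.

w5 = NOT(w4) must be 0, so w4 = 1.
w4 = NOT(w3) must be 1, so w3 = 0.
w3 = NOT(w2) must be 0, so w2 = 1.
Every assignment with w5 = 0 has in0 = 1; there are 2 such assignment(s).
  in0=1, in1=0, in2=1
  in0=1, in1=1, in2=0

1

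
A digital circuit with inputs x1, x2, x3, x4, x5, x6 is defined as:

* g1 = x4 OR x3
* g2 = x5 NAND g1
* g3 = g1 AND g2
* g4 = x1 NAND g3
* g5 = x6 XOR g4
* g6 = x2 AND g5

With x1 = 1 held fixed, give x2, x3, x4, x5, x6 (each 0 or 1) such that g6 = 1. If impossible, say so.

Check with x1 = 1 and x2=1, x3=1, x4=1, x5=1, x6=0:
g1 = x4 OR x3 = 1 OR 1 = 1
g2 = x5 NAND g1 = 1 NAND 1 = 0
g3 = g1 AND g2 = 1 AND 0 = 0
g4 = x1 NAND g3 = 1 NAND 0 = 1
g5 = x6 XOR g4 = 0 XOR 1 = 1
g6 = x2 AND g5 = 1 AND 1 = 1
So g6 = 1.

x2=1 x3=1 x4=1 x5=1 x6=0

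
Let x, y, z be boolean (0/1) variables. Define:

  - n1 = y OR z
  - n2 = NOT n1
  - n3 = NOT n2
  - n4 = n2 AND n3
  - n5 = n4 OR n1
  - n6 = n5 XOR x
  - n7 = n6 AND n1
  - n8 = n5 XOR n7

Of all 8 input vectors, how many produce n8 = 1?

n8 = n5 XOR n7 must be 1, so n5 and n7 differ.
Satisfying assignments:
  x=1, y=0, z=1
  x=1, y=1, z=0
  x=1, y=1, z=1

3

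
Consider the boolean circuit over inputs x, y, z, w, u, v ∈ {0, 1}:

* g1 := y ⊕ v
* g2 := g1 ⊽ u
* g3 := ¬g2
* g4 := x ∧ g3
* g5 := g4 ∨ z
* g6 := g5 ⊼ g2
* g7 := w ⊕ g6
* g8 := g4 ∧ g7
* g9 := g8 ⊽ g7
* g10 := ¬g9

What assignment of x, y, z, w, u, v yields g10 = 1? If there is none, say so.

g10 = ¬g9 must be 1, so g9 = 0.
g9 = g8 ⊽ g7 must be 0, so at least one of g8, g7 is 1.
Check with x=1 y=1 z=0 w=0 u=0 v=0:
g1 = y ⊕ v = 1 ⊕ 0 = 1
g2 = g1 ⊽ u = 1 ⊽ 0 = 0
g3 = ¬g2 = ¬0 = 1
g4 = x ∧ g3 = 1 ∧ 1 = 1
g5 = g4 ∨ z = 1 ∨ 0 = 1
g6 = g5 ⊼ g2 = 1 ⊼ 0 = 1
g7 = w ⊕ g6 = 0 ⊕ 1 = 1
g8 = g4 ∧ g7 = 1 ∧ 1 = 1
g9 = g8 ⊽ g7 = 1 ⊽ 1 = 0
g10 = ¬g9 = ¬0 = 1
So g10 = 1 as required.

x=1 y=1 z=0 w=0 u=0 v=0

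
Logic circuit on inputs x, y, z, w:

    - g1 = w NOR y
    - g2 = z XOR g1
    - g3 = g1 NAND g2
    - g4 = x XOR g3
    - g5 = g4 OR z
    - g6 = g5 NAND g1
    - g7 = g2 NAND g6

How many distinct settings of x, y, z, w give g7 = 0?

7

g7 = g2 NAND g6 must be 0, so both g2 = 1 and g6 = 1.
Enumerating the 16 input combinations, 7 give g7 = 0 and 9 give g7 = 1.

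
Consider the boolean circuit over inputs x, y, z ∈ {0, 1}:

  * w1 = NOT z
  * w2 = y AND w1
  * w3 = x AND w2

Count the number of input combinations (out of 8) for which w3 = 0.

7

w3 = x AND w2 must be 0, so at least one of x, w2 is 0.
Enumerating the 8 input combinations, 7 give w3 = 0 and 1 give w3 = 1.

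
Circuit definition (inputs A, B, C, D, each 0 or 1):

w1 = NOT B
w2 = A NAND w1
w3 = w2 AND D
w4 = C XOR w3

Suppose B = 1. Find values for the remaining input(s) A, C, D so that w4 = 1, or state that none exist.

Check with B = 1 and A=0, C=1, D=0:
w1 = NOT B = NOT 1 = 0
w2 = A NAND w1 = 0 NAND 0 = 1
w3 = w2 AND D = 1 AND 0 = 0
w4 = C XOR w3 = 1 XOR 0 = 1
So w4 = 1.

A=0, C=1, D=0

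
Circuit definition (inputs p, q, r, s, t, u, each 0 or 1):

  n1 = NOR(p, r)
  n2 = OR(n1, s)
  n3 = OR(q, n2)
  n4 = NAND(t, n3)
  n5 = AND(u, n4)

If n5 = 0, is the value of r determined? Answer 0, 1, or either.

either

Both values of r occur among assignments with n5 = 0:
  r=0: p=0, q=0, r=0, s=0, t=0, u=0
  r=1: p=0, q=0, r=1, s=0, t=0, u=0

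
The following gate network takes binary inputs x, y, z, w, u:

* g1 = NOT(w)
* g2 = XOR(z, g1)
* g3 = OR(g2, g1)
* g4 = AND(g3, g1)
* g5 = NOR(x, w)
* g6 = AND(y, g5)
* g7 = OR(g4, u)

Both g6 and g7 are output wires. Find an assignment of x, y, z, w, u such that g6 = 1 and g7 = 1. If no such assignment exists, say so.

Check with x=0, y=1, z=1, w=0, u=1:
g1 = NOT(w) = NOT 0 = 1
g2 = XOR(z, g1) = XOR(1, 1) = 0
g3 = OR(g2, g1) = OR(0, 1) = 1
g4 = AND(g3, g1) = AND(1, 1) = 1
g5 = NOR(x, w) = NOR(0, 0) = 1
g6 = AND(y, g5) = AND(1, 1) = 1
g7 = OR(g4, u) = OR(1, 1) = 1
So g6 = 1 and g7 = 1.

x=0, y=1, z=1, w=0, u=1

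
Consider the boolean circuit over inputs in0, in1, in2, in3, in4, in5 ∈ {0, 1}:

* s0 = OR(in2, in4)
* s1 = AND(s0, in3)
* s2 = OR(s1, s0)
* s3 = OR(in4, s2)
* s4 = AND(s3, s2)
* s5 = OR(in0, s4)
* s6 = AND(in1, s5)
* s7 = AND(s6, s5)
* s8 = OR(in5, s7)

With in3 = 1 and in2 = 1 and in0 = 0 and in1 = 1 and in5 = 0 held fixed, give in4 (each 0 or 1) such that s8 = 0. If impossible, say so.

no solution exists

With in3 = 1 and in2 = 1 and in0 = 0 and in1 = 1 and in5 = 0 fixed, none of the 2 settings of in4 give s8 = 0.
For example, with in4=1:
s0 = OR(in2, in4) = OR(1, 1) = 1
s1 = AND(s0, in3) = AND(1, 1) = 1
s2 = OR(s1, s0) = OR(1, 1) = 1
s3 = OR(in4, s2) = OR(1, 1) = 1
s4 = AND(s3, s2) = AND(1, 1) = 1
s5 = OR(in0, s4) = OR(0, 1) = 1
s6 = AND(in1, s5) = AND(1, 1) = 1
s7 = AND(s6, s5) = AND(1, 1) = 1
s8 = OR(in5, s7) = OR(0, 1) = 1
giving s8 = 1 ≠ 0.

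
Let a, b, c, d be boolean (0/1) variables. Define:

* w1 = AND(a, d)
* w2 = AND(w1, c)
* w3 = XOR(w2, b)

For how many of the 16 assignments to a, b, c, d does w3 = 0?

w3 = XOR(w2, b) must be 0, so w2 and b are equal.
Enumerating the 16 input combinations, 8 give w3 = 0 and 8 give w3 = 1.

8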